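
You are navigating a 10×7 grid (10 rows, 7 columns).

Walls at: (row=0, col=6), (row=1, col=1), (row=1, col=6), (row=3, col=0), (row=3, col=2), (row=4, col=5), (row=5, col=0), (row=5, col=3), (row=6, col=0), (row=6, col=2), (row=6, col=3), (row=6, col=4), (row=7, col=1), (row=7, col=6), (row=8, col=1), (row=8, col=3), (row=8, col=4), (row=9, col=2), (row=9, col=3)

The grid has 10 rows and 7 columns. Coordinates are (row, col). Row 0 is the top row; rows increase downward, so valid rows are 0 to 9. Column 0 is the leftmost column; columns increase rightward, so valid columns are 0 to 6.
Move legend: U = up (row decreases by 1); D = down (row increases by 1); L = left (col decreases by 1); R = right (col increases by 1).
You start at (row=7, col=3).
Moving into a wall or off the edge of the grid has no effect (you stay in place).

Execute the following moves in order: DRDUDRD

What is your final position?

Answer: Final position: (row=8, col=5)

Derivation:
Start: (row=7, col=3)
  D (down): blocked, stay at (row=7, col=3)
  R (right): (row=7, col=3) -> (row=7, col=4)
  D (down): blocked, stay at (row=7, col=4)
  U (up): blocked, stay at (row=7, col=4)
  D (down): blocked, stay at (row=7, col=4)
  R (right): (row=7, col=4) -> (row=7, col=5)
  D (down): (row=7, col=5) -> (row=8, col=5)
Final: (row=8, col=5)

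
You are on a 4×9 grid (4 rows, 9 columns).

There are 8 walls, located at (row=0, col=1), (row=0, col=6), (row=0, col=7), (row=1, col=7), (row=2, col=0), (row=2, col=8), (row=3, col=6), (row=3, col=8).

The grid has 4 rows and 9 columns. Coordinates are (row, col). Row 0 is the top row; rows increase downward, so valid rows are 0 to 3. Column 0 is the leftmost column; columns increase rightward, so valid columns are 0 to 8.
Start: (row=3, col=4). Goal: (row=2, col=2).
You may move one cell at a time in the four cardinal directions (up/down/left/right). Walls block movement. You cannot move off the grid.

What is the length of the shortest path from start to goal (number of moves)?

Answer: Shortest path length: 3

Derivation:
BFS from (row=3, col=4) until reaching (row=2, col=2):
  Distance 0: (row=3, col=4)
  Distance 1: (row=2, col=4), (row=3, col=3), (row=3, col=5)
  Distance 2: (row=1, col=4), (row=2, col=3), (row=2, col=5), (row=3, col=2)
  Distance 3: (row=0, col=4), (row=1, col=3), (row=1, col=5), (row=2, col=2), (row=2, col=6), (row=3, col=1)  <- goal reached here
One shortest path (3 moves): (row=3, col=4) -> (row=3, col=3) -> (row=3, col=2) -> (row=2, col=2)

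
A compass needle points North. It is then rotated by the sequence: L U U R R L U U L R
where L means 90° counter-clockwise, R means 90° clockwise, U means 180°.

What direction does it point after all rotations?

Answer: Final heading: North

Derivation:
Start: North
  L (left (90° counter-clockwise)) -> West
  U (U-turn (180°)) -> East
  U (U-turn (180°)) -> West
  R (right (90° clockwise)) -> North
  R (right (90° clockwise)) -> East
  L (left (90° counter-clockwise)) -> North
  U (U-turn (180°)) -> South
  U (U-turn (180°)) -> North
  L (left (90° counter-clockwise)) -> West
  R (right (90° clockwise)) -> North
Final: North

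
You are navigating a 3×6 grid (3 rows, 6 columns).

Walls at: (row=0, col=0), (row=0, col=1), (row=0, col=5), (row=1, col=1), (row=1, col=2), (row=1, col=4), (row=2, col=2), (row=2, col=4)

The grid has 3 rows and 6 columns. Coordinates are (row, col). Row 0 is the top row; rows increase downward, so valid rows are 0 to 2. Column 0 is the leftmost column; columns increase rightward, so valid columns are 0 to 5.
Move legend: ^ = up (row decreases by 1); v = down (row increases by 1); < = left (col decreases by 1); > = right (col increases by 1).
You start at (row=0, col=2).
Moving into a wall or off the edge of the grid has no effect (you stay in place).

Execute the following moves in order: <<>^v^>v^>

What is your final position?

Answer: Final position: (row=0, col=4)

Derivation:
Start: (row=0, col=2)
  < (left): blocked, stay at (row=0, col=2)
  < (left): blocked, stay at (row=0, col=2)
  > (right): (row=0, col=2) -> (row=0, col=3)
  ^ (up): blocked, stay at (row=0, col=3)
  v (down): (row=0, col=3) -> (row=1, col=3)
  ^ (up): (row=1, col=3) -> (row=0, col=3)
  > (right): (row=0, col=3) -> (row=0, col=4)
  v (down): blocked, stay at (row=0, col=4)
  ^ (up): blocked, stay at (row=0, col=4)
  > (right): blocked, stay at (row=0, col=4)
Final: (row=0, col=4)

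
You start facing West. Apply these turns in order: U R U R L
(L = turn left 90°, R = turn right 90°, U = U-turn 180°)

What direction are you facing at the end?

Start: West
  U (U-turn (180°)) -> East
  R (right (90° clockwise)) -> South
  U (U-turn (180°)) -> North
  R (right (90° clockwise)) -> East
  L (left (90° counter-clockwise)) -> North
Final: North

Answer: Final heading: North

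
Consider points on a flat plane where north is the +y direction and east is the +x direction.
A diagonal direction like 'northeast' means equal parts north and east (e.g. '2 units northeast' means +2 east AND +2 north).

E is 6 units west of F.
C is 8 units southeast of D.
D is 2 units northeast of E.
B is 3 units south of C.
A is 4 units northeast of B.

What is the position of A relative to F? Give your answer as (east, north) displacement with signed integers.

Answer: A is at (east=8, north=-5) relative to F.

Derivation:
Place F at the origin (east=0, north=0).
  E is 6 units west of F: delta (east=-6, north=+0); E at (east=-6, north=0).
  D is 2 units northeast of E: delta (east=+2, north=+2); D at (east=-4, north=2).
  C is 8 units southeast of D: delta (east=+8, north=-8); C at (east=4, north=-6).
  B is 3 units south of C: delta (east=+0, north=-3); B at (east=4, north=-9).
  A is 4 units northeast of B: delta (east=+4, north=+4); A at (east=8, north=-5).
Therefore A relative to F: (east=8, north=-5).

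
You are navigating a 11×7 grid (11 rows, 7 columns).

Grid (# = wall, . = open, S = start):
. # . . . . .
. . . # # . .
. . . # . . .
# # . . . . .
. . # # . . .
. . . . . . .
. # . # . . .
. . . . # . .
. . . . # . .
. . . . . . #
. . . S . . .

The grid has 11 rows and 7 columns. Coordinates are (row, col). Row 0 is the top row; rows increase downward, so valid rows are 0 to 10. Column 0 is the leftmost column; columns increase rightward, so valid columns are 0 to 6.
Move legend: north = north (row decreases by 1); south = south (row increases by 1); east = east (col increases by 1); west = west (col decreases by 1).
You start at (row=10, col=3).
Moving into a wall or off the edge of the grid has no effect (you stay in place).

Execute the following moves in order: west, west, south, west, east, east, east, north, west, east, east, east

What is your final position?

Start: (row=10, col=3)
  west (west): (row=10, col=3) -> (row=10, col=2)
  west (west): (row=10, col=2) -> (row=10, col=1)
  south (south): blocked, stay at (row=10, col=1)
  west (west): (row=10, col=1) -> (row=10, col=0)
  east (east): (row=10, col=0) -> (row=10, col=1)
  east (east): (row=10, col=1) -> (row=10, col=2)
  east (east): (row=10, col=2) -> (row=10, col=3)
  north (north): (row=10, col=3) -> (row=9, col=3)
  west (west): (row=9, col=3) -> (row=9, col=2)
  east (east): (row=9, col=2) -> (row=9, col=3)
  east (east): (row=9, col=3) -> (row=9, col=4)
  east (east): (row=9, col=4) -> (row=9, col=5)
Final: (row=9, col=5)

Answer: Final position: (row=9, col=5)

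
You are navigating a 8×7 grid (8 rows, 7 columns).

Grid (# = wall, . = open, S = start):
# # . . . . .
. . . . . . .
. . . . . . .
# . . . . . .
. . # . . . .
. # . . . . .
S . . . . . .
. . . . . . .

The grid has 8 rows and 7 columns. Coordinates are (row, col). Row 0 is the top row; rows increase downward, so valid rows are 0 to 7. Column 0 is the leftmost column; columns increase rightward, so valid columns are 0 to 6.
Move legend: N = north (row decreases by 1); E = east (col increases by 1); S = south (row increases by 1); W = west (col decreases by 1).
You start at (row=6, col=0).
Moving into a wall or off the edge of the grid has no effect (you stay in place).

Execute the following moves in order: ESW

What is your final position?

Start: (row=6, col=0)
  E (east): (row=6, col=0) -> (row=6, col=1)
  S (south): (row=6, col=1) -> (row=7, col=1)
  W (west): (row=7, col=1) -> (row=7, col=0)
Final: (row=7, col=0)

Answer: Final position: (row=7, col=0)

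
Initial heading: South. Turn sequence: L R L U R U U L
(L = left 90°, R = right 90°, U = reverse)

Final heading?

Start: South
  L (left (90° counter-clockwise)) -> East
  R (right (90° clockwise)) -> South
  L (left (90° counter-clockwise)) -> East
  U (U-turn (180°)) -> West
  R (right (90° clockwise)) -> North
  U (U-turn (180°)) -> South
  U (U-turn (180°)) -> North
  L (left (90° counter-clockwise)) -> West
Final: West

Answer: Final heading: West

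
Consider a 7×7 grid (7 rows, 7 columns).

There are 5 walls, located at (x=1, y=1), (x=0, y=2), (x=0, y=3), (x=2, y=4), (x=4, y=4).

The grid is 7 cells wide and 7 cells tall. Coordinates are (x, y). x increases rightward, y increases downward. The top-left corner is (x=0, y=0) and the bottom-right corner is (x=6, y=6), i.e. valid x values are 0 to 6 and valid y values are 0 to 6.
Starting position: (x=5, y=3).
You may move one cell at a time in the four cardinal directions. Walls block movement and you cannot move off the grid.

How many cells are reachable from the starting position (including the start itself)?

Answer: Reachable cells: 44

Derivation:
BFS flood-fill from (x=5, y=3):
  Distance 0: (x=5, y=3)
  Distance 1: (x=5, y=2), (x=4, y=3), (x=6, y=3), (x=5, y=4)
  Distance 2: (x=5, y=1), (x=4, y=2), (x=6, y=2), (x=3, y=3), (x=6, y=4), (x=5, y=5)
  Distance 3: (x=5, y=0), (x=4, y=1), (x=6, y=1), (x=3, y=2), (x=2, y=3), (x=3, y=4), (x=4, y=5), (x=6, y=5), (x=5, y=6)
  Distance 4: (x=4, y=0), (x=6, y=0), (x=3, y=1), (x=2, y=2), (x=1, y=3), (x=3, y=5), (x=4, y=6), (x=6, y=6)
  Distance 5: (x=3, y=0), (x=2, y=1), (x=1, y=2), (x=1, y=4), (x=2, y=5), (x=3, y=6)
  Distance 6: (x=2, y=0), (x=0, y=4), (x=1, y=5), (x=2, y=6)
  Distance 7: (x=1, y=0), (x=0, y=5), (x=1, y=6)
  Distance 8: (x=0, y=0), (x=0, y=6)
  Distance 9: (x=0, y=1)
Total reachable: 44 (grid has 44 open cells total)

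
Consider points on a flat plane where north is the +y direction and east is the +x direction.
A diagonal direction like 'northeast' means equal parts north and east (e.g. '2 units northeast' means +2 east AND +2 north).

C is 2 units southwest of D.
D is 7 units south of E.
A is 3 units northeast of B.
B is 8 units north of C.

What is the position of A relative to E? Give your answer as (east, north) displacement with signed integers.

Place E at the origin (east=0, north=0).
  D is 7 units south of E: delta (east=+0, north=-7); D at (east=0, north=-7).
  C is 2 units southwest of D: delta (east=-2, north=-2); C at (east=-2, north=-9).
  B is 8 units north of C: delta (east=+0, north=+8); B at (east=-2, north=-1).
  A is 3 units northeast of B: delta (east=+3, north=+3); A at (east=1, north=2).
Therefore A relative to E: (east=1, north=2).

Answer: A is at (east=1, north=2) relative to E.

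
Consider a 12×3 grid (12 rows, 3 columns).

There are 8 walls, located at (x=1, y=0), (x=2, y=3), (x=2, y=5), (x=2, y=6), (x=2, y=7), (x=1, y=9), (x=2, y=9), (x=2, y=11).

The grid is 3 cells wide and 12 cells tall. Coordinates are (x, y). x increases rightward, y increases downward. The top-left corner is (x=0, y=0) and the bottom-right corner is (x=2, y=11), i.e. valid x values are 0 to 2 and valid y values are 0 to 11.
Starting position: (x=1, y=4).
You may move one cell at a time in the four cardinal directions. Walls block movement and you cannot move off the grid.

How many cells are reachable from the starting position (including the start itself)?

BFS flood-fill from (x=1, y=4):
  Distance 0: (x=1, y=4)
  Distance 1: (x=1, y=3), (x=0, y=4), (x=2, y=4), (x=1, y=5)
  Distance 2: (x=1, y=2), (x=0, y=3), (x=0, y=5), (x=1, y=6)
  Distance 3: (x=1, y=1), (x=0, y=2), (x=2, y=2), (x=0, y=6), (x=1, y=7)
  Distance 4: (x=0, y=1), (x=2, y=1), (x=0, y=7), (x=1, y=8)
  Distance 5: (x=0, y=0), (x=2, y=0), (x=0, y=8), (x=2, y=8)
  Distance 6: (x=0, y=9)
  Distance 7: (x=0, y=10)
  Distance 8: (x=1, y=10), (x=0, y=11)
  Distance 9: (x=2, y=10), (x=1, y=11)
Total reachable: 28 (grid has 28 open cells total)

Answer: Reachable cells: 28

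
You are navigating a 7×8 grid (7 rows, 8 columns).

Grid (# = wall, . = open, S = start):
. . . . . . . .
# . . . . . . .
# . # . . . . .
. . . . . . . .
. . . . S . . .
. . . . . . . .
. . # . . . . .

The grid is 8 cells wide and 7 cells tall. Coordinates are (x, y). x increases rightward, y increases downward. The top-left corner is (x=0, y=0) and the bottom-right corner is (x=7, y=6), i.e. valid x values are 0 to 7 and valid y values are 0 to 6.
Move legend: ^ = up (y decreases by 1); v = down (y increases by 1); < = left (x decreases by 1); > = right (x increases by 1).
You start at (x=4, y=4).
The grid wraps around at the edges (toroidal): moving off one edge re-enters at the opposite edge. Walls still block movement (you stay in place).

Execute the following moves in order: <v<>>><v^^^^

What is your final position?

Answer: Final position: (x=4, y=2)

Derivation:
Start: (x=4, y=4)
  < (left): (x=4, y=4) -> (x=3, y=4)
  v (down): (x=3, y=4) -> (x=3, y=5)
  < (left): (x=3, y=5) -> (x=2, y=5)
  > (right): (x=2, y=5) -> (x=3, y=5)
  > (right): (x=3, y=5) -> (x=4, y=5)
  > (right): (x=4, y=5) -> (x=5, y=5)
  < (left): (x=5, y=5) -> (x=4, y=5)
  v (down): (x=4, y=5) -> (x=4, y=6)
  ^ (up): (x=4, y=6) -> (x=4, y=5)
  ^ (up): (x=4, y=5) -> (x=4, y=4)
  ^ (up): (x=4, y=4) -> (x=4, y=3)
  ^ (up): (x=4, y=3) -> (x=4, y=2)
Final: (x=4, y=2)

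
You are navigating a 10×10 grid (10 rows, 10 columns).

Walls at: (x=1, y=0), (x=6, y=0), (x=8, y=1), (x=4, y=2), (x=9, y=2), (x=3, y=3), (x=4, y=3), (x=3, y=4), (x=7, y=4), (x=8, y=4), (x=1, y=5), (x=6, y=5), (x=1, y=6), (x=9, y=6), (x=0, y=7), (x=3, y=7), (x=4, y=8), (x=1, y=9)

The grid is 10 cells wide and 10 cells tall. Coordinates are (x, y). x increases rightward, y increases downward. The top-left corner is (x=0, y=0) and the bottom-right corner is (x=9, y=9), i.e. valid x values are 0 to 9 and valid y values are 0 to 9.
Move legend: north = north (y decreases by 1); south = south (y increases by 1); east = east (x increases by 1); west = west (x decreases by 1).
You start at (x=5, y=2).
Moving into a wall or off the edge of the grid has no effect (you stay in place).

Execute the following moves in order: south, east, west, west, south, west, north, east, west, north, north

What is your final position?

Start: (x=5, y=2)
  south (south): (x=5, y=2) -> (x=5, y=3)
  east (east): (x=5, y=3) -> (x=6, y=3)
  west (west): (x=6, y=3) -> (x=5, y=3)
  west (west): blocked, stay at (x=5, y=3)
  south (south): (x=5, y=3) -> (x=5, y=4)
  west (west): (x=5, y=4) -> (x=4, y=4)
  north (north): blocked, stay at (x=4, y=4)
  east (east): (x=4, y=4) -> (x=5, y=4)
  west (west): (x=5, y=4) -> (x=4, y=4)
  north (north): blocked, stay at (x=4, y=4)
  north (north): blocked, stay at (x=4, y=4)
Final: (x=4, y=4)

Answer: Final position: (x=4, y=4)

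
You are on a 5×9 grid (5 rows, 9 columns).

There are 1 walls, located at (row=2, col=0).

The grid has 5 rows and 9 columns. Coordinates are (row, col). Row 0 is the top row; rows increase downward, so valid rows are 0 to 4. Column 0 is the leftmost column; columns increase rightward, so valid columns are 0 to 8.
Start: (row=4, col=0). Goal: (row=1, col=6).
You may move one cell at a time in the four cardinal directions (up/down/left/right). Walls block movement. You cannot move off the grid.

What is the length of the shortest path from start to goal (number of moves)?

Answer: Shortest path length: 9

Derivation:
BFS from (row=4, col=0) until reaching (row=1, col=6):
  Distance 0: (row=4, col=0)
  Distance 1: (row=3, col=0), (row=4, col=1)
  Distance 2: (row=3, col=1), (row=4, col=2)
  Distance 3: (row=2, col=1), (row=3, col=2), (row=4, col=3)
  Distance 4: (row=1, col=1), (row=2, col=2), (row=3, col=3), (row=4, col=4)
  Distance 5: (row=0, col=1), (row=1, col=0), (row=1, col=2), (row=2, col=3), (row=3, col=4), (row=4, col=5)
  Distance 6: (row=0, col=0), (row=0, col=2), (row=1, col=3), (row=2, col=4), (row=3, col=5), (row=4, col=6)
  Distance 7: (row=0, col=3), (row=1, col=4), (row=2, col=5), (row=3, col=6), (row=4, col=7)
  Distance 8: (row=0, col=4), (row=1, col=5), (row=2, col=6), (row=3, col=7), (row=4, col=8)
  Distance 9: (row=0, col=5), (row=1, col=6), (row=2, col=7), (row=3, col=8)  <- goal reached here
One shortest path (9 moves): (row=4, col=0) -> (row=4, col=1) -> (row=4, col=2) -> (row=4, col=3) -> (row=4, col=4) -> (row=4, col=5) -> (row=4, col=6) -> (row=3, col=6) -> (row=2, col=6) -> (row=1, col=6)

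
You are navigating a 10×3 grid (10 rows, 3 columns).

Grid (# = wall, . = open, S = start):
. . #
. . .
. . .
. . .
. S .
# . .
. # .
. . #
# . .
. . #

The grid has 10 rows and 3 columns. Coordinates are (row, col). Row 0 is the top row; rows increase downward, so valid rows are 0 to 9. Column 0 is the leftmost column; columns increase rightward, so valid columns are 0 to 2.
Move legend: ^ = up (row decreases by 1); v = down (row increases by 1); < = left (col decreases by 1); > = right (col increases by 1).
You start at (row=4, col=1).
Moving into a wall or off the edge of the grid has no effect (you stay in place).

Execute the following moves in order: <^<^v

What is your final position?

Answer: Final position: (row=3, col=0)

Derivation:
Start: (row=4, col=1)
  < (left): (row=4, col=1) -> (row=4, col=0)
  ^ (up): (row=4, col=0) -> (row=3, col=0)
  < (left): blocked, stay at (row=3, col=0)
  ^ (up): (row=3, col=0) -> (row=2, col=0)
  v (down): (row=2, col=0) -> (row=3, col=0)
Final: (row=3, col=0)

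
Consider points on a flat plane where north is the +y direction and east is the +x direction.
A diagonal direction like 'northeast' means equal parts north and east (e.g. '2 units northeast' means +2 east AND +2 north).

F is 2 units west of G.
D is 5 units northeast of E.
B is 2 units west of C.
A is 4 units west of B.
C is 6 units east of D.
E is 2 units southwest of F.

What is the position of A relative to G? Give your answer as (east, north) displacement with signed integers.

Place G at the origin (east=0, north=0).
  F is 2 units west of G: delta (east=-2, north=+0); F at (east=-2, north=0).
  E is 2 units southwest of F: delta (east=-2, north=-2); E at (east=-4, north=-2).
  D is 5 units northeast of E: delta (east=+5, north=+5); D at (east=1, north=3).
  C is 6 units east of D: delta (east=+6, north=+0); C at (east=7, north=3).
  B is 2 units west of C: delta (east=-2, north=+0); B at (east=5, north=3).
  A is 4 units west of B: delta (east=-4, north=+0); A at (east=1, north=3).
Therefore A relative to G: (east=1, north=3).

Answer: A is at (east=1, north=3) relative to G.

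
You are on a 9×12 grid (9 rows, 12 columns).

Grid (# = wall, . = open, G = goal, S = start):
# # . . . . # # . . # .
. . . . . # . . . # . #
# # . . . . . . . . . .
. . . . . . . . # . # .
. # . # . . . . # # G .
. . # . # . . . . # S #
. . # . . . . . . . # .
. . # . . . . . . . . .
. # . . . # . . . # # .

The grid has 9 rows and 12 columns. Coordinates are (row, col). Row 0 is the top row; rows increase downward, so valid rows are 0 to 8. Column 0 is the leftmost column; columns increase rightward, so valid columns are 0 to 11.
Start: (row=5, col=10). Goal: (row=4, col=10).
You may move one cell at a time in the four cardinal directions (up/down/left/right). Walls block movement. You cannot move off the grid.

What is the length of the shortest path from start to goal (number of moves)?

BFS from (row=5, col=10) until reaching (row=4, col=10):
  Distance 0: (row=5, col=10)
  Distance 1: (row=4, col=10)  <- goal reached here
One shortest path (1 moves): (row=5, col=10) -> (row=4, col=10)

Answer: Shortest path length: 1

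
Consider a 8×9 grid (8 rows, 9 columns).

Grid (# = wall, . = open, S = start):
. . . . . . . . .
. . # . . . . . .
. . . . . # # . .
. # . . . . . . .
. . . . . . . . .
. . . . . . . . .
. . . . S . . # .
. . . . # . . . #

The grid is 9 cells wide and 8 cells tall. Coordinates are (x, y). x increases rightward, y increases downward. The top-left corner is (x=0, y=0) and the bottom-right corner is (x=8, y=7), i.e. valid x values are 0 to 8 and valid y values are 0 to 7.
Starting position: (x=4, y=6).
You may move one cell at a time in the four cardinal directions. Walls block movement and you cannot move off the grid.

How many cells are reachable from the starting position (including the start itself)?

Answer: Reachable cells: 65

Derivation:
BFS flood-fill from (x=4, y=6):
  Distance 0: (x=4, y=6)
  Distance 1: (x=4, y=5), (x=3, y=6), (x=5, y=6)
  Distance 2: (x=4, y=4), (x=3, y=5), (x=5, y=5), (x=2, y=6), (x=6, y=6), (x=3, y=7), (x=5, y=7)
  Distance 3: (x=4, y=3), (x=3, y=4), (x=5, y=4), (x=2, y=5), (x=6, y=5), (x=1, y=6), (x=2, y=7), (x=6, y=7)
  Distance 4: (x=4, y=2), (x=3, y=3), (x=5, y=3), (x=2, y=4), (x=6, y=4), (x=1, y=5), (x=7, y=5), (x=0, y=6), (x=1, y=7), (x=7, y=7)
  Distance 5: (x=4, y=1), (x=3, y=2), (x=2, y=3), (x=6, y=3), (x=1, y=4), (x=7, y=4), (x=0, y=5), (x=8, y=5), (x=0, y=7)
  Distance 6: (x=4, y=0), (x=3, y=1), (x=5, y=1), (x=2, y=2), (x=7, y=3), (x=0, y=4), (x=8, y=4), (x=8, y=6)
  Distance 7: (x=3, y=0), (x=5, y=0), (x=6, y=1), (x=1, y=2), (x=7, y=2), (x=0, y=3), (x=8, y=3)
  Distance 8: (x=2, y=0), (x=6, y=0), (x=1, y=1), (x=7, y=1), (x=0, y=2), (x=8, y=2)
  Distance 9: (x=1, y=0), (x=7, y=0), (x=0, y=1), (x=8, y=1)
  Distance 10: (x=0, y=0), (x=8, y=0)
Total reachable: 65 (grid has 65 open cells total)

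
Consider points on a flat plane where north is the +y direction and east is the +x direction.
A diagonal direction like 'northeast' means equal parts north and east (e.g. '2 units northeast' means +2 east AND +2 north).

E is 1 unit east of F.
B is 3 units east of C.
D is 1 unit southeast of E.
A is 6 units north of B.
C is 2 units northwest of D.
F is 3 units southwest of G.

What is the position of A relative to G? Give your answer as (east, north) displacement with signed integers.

Answer: A is at (east=0, north=4) relative to G.

Derivation:
Place G at the origin (east=0, north=0).
  F is 3 units southwest of G: delta (east=-3, north=-3); F at (east=-3, north=-3).
  E is 1 unit east of F: delta (east=+1, north=+0); E at (east=-2, north=-3).
  D is 1 unit southeast of E: delta (east=+1, north=-1); D at (east=-1, north=-4).
  C is 2 units northwest of D: delta (east=-2, north=+2); C at (east=-3, north=-2).
  B is 3 units east of C: delta (east=+3, north=+0); B at (east=0, north=-2).
  A is 6 units north of B: delta (east=+0, north=+6); A at (east=0, north=4).
Therefore A relative to G: (east=0, north=4).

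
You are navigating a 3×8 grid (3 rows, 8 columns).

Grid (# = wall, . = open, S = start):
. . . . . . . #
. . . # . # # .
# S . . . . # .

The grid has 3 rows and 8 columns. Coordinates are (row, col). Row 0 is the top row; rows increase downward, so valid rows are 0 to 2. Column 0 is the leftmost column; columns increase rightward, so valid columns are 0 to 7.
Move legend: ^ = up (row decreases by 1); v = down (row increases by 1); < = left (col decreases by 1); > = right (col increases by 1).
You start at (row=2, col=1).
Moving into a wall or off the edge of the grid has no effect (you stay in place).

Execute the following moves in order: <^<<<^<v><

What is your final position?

Start: (row=2, col=1)
  < (left): blocked, stay at (row=2, col=1)
  ^ (up): (row=2, col=1) -> (row=1, col=1)
  < (left): (row=1, col=1) -> (row=1, col=0)
  < (left): blocked, stay at (row=1, col=0)
  < (left): blocked, stay at (row=1, col=0)
  ^ (up): (row=1, col=0) -> (row=0, col=0)
  < (left): blocked, stay at (row=0, col=0)
  v (down): (row=0, col=0) -> (row=1, col=0)
  > (right): (row=1, col=0) -> (row=1, col=1)
  < (left): (row=1, col=1) -> (row=1, col=0)
Final: (row=1, col=0)

Answer: Final position: (row=1, col=0)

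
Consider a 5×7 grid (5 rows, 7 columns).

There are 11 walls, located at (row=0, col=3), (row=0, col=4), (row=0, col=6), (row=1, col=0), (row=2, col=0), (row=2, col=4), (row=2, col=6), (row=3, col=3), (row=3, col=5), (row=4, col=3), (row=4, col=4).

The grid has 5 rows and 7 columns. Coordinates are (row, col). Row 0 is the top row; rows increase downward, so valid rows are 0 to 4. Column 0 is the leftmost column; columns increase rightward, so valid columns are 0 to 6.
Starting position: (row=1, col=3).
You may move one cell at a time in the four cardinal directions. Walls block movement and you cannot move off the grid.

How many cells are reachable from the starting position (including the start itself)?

Answer: Reachable cells: 20

Derivation:
BFS flood-fill from (row=1, col=3):
  Distance 0: (row=1, col=3)
  Distance 1: (row=1, col=2), (row=1, col=4), (row=2, col=3)
  Distance 2: (row=0, col=2), (row=1, col=1), (row=1, col=5), (row=2, col=2)
  Distance 3: (row=0, col=1), (row=0, col=5), (row=1, col=6), (row=2, col=1), (row=2, col=5), (row=3, col=2)
  Distance 4: (row=0, col=0), (row=3, col=1), (row=4, col=2)
  Distance 5: (row=3, col=0), (row=4, col=1)
  Distance 6: (row=4, col=0)
Total reachable: 20 (grid has 24 open cells total)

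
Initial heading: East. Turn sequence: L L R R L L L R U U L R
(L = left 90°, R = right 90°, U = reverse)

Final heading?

Start: East
  L (left (90° counter-clockwise)) -> North
  L (left (90° counter-clockwise)) -> West
  R (right (90° clockwise)) -> North
  R (right (90° clockwise)) -> East
  L (left (90° counter-clockwise)) -> North
  L (left (90° counter-clockwise)) -> West
  L (left (90° counter-clockwise)) -> South
  R (right (90° clockwise)) -> West
  U (U-turn (180°)) -> East
  U (U-turn (180°)) -> West
  L (left (90° counter-clockwise)) -> South
  R (right (90° clockwise)) -> West
Final: West

Answer: Final heading: West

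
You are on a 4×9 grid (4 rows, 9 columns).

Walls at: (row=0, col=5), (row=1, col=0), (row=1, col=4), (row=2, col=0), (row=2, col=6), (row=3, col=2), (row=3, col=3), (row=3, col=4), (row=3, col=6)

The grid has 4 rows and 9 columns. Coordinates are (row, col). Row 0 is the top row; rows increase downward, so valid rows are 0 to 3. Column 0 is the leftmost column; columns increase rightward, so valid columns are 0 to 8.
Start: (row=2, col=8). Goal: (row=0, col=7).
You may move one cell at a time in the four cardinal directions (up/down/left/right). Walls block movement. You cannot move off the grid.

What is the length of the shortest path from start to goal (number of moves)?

BFS from (row=2, col=8) until reaching (row=0, col=7):
  Distance 0: (row=2, col=8)
  Distance 1: (row=1, col=8), (row=2, col=7), (row=3, col=8)
  Distance 2: (row=0, col=8), (row=1, col=7), (row=3, col=7)
  Distance 3: (row=0, col=7), (row=1, col=6)  <- goal reached here
One shortest path (3 moves): (row=2, col=8) -> (row=2, col=7) -> (row=1, col=7) -> (row=0, col=7)

Answer: Shortest path length: 3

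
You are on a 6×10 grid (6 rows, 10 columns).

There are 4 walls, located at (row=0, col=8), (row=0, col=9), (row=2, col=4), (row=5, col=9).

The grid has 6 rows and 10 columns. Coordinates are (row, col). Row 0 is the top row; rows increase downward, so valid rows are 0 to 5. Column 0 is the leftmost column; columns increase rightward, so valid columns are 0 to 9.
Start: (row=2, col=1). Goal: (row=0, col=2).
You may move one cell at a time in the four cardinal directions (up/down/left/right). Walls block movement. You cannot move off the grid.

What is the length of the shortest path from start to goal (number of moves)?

BFS from (row=2, col=1) until reaching (row=0, col=2):
  Distance 0: (row=2, col=1)
  Distance 1: (row=1, col=1), (row=2, col=0), (row=2, col=2), (row=3, col=1)
  Distance 2: (row=0, col=1), (row=1, col=0), (row=1, col=2), (row=2, col=3), (row=3, col=0), (row=3, col=2), (row=4, col=1)
  Distance 3: (row=0, col=0), (row=0, col=2), (row=1, col=3), (row=3, col=3), (row=4, col=0), (row=4, col=2), (row=5, col=1)  <- goal reached here
One shortest path (3 moves): (row=2, col=1) -> (row=2, col=2) -> (row=1, col=2) -> (row=0, col=2)

Answer: Shortest path length: 3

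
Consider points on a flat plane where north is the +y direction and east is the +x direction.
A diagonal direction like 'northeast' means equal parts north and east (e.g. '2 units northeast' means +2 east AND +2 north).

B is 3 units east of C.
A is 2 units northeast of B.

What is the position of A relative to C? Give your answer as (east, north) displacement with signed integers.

Place C at the origin (east=0, north=0).
  B is 3 units east of C: delta (east=+3, north=+0); B at (east=3, north=0).
  A is 2 units northeast of B: delta (east=+2, north=+2); A at (east=5, north=2).
Therefore A relative to C: (east=5, north=2).

Answer: A is at (east=5, north=2) relative to C.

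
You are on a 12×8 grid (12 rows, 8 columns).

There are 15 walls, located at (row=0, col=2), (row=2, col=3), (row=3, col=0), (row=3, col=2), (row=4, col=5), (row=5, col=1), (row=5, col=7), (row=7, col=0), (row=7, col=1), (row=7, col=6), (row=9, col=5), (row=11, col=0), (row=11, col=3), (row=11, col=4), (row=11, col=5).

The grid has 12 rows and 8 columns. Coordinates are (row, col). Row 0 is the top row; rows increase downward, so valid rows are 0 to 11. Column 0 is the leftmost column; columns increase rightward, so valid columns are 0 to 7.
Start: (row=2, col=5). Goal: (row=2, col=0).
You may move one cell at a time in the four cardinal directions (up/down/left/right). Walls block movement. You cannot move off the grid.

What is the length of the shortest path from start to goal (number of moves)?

Answer: Shortest path length: 7

Derivation:
BFS from (row=2, col=5) until reaching (row=2, col=0):
  Distance 0: (row=2, col=5)
  Distance 1: (row=1, col=5), (row=2, col=4), (row=2, col=6), (row=3, col=5)
  Distance 2: (row=0, col=5), (row=1, col=4), (row=1, col=6), (row=2, col=7), (row=3, col=4), (row=3, col=6)
  Distance 3: (row=0, col=4), (row=0, col=6), (row=1, col=3), (row=1, col=7), (row=3, col=3), (row=3, col=7), (row=4, col=4), (row=4, col=6)
  Distance 4: (row=0, col=3), (row=0, col=7), (row=1, col=2), (row=4, col=3), (row=4, col=7), (row=5, col=4), (row=5, col=6)
  Distance 5: (row=1, col=1), (row=2, col=2), (row=4, col=2), (row=5, col=3), (row=5, col=5), (row=6, col=4), (row=6, col=6)
  Distance 6: (row=0, col=1), (row=1, col=0), (row=2, col=1), (row=4, col=1), (row=5, col=2), (row=6, col=3), (row=6, col=5), (row=6, col=7), (row=7, col=4)
  Distance 7: (row=0, col=0), (row=2, col=0), (row=3, col=1), (row=4, col=0), (row=6, col=2), (row=7, col=3), (row=7, col=5), (row=7, col=7), (row=8, col=4)  <- goal reached here
One shortest path (7 moves): (row=2, col=5) -> (row=2, col=4) -> (row=1, col=4) -> (row=1, col=3) -> (row=1, col=2) -> (row=1, col=1) -> (row=1, col=0) -> (row=2, col=0)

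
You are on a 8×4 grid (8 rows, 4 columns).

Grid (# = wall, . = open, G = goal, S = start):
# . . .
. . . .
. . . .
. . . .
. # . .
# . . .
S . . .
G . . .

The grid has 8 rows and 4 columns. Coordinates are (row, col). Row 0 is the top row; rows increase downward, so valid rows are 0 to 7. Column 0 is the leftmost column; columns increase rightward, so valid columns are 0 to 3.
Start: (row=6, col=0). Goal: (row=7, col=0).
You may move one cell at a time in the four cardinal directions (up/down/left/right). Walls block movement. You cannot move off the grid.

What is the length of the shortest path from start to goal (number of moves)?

Answer: Shortest path length: 1

Derivation:
BFS from (row=6, col=0) until reaching (row=7, col=0):
  Distance 0: (row=6, col=0)
  Distance 1: (row=6, col=1), (row=7, col=0)  <- goal reached here
One shortest path (1 moves): (row=6, col=0) -> (row=7, col=0)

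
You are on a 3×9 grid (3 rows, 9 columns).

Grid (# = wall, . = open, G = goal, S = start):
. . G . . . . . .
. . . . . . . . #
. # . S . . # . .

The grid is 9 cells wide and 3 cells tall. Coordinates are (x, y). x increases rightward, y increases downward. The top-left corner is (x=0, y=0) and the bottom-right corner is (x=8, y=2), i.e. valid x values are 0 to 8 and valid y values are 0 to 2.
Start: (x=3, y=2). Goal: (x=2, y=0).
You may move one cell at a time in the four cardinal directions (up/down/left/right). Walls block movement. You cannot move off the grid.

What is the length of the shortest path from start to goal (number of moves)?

Answer: Shortest path length: 3

Derivation:
BFS from (x=3, y=2) until reaching (x=2, y=0):
  Distance 0: (x=3, y=2)
  Distance 1: (x=3, y=1), (x=2, y=2), (x=4, y=2)
  Distance 2: (x=3, y=0), (x=2, y=1), (x=4, y=1), (x=5, y=2)
  Distance 3: (x=2, y=0), (x=4, y=0), (x=1, y=1), (x=5, y=1)  <- goal reached here
One shortest path (3 moves): (x=3, y=2) -> (x=2, y=2) -> (x=2, y=1) -> (x=2, y=0)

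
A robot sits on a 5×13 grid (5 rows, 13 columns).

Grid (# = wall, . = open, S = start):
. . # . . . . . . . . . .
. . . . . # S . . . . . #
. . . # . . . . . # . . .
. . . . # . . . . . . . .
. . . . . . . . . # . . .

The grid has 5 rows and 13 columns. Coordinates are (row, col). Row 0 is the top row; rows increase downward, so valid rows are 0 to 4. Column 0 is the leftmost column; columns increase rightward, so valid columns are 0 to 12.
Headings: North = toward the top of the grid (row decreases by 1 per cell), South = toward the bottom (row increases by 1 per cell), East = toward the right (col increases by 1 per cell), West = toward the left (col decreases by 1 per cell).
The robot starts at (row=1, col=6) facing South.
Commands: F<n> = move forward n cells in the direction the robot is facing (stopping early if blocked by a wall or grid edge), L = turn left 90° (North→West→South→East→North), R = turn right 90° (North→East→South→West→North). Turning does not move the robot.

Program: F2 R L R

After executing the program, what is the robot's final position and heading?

Start: (row=1, col=6), facing South
  F2: move forward 2, now at (row=3, col=6)
  R: turn right, now facing West
  L: turn left, now facing South
  R: turn right, now facing West
Final: (row=3, col=6), facing West

Answer: Final position: (row=3, col=6), facing West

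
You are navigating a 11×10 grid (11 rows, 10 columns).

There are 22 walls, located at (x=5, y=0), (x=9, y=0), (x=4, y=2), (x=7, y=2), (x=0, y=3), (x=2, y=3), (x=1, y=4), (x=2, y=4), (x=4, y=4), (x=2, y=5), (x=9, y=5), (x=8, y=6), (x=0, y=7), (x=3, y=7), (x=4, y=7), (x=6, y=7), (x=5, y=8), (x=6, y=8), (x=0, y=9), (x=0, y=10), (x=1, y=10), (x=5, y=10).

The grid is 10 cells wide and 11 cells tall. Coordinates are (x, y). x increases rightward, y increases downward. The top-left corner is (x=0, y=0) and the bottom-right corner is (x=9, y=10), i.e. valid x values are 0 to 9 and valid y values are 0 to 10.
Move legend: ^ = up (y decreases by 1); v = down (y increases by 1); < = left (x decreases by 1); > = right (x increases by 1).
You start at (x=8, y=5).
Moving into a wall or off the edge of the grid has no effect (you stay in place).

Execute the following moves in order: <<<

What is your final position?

Start: (x=8, y=5)
  < (left): (x=8, y=5) -> (x=7, y=5)
  < (left): (x=7, y=5) -> (x=6, y=5)
  < (left): (x=6, y=5) -> (x=5, y=5)
Final: (x=5, y=5)

Answer: Final position: (x=5, y=5)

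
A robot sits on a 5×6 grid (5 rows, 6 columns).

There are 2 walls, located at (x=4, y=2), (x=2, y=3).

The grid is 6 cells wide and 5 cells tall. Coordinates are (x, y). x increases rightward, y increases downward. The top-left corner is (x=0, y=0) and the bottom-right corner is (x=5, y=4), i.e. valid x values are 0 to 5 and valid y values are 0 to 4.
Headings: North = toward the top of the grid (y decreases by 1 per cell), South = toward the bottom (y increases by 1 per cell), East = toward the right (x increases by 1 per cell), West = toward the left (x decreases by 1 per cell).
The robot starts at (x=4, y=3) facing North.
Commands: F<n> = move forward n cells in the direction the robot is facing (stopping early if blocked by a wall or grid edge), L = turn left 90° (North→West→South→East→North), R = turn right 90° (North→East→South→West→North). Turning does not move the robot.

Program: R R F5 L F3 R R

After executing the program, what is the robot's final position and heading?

Answer: Final position: (x=5, y=4), facing West

Derivation:
Start: (x=4, y=3), facing North
  R: turn right, now facing East
  R: turn right, now facing South
  F5: move forward 1/5 (blocked), now at (x=4, y=4)
  L: turn left, now facing East
  F3: move forward 1/3 (blocked), now at (x=5, y=4)
  R: turn right, now facing South
  R: turn right, now facing West
Final: (x=5, y=4), facing West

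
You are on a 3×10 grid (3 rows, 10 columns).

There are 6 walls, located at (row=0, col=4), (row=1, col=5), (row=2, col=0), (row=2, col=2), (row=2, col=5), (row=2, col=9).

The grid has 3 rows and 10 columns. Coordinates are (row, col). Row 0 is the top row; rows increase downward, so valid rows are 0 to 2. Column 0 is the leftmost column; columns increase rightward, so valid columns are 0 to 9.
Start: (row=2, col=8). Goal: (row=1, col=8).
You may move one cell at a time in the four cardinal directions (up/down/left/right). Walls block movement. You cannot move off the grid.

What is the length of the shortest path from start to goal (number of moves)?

BFS from (row=2, col=8) until reaching (row=1, col=8):
  Distance 0: (row=2, col=8)
  Distance 1: (row=1, col=8), (row=2, col=7)  <- goal reached here
One shortest path (1 moves): (row=2, col=8) -> (row=1, col=8)

Answer: Shortest path length: 1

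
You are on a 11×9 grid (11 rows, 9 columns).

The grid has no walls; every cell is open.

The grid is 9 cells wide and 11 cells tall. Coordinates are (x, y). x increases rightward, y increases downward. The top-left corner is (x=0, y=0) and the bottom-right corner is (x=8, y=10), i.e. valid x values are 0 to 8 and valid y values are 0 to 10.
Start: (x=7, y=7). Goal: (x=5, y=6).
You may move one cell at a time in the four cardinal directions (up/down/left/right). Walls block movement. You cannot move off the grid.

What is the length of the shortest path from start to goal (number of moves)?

Answer: Shortest path length: 3

Derivation:
BFS from (x=7, y=7) until reaching (x=5, y=6):
  Distance 0: (x=7, y=7)
  Distance 1: (x=7, y=6), (x=6, y=7), (x=8, y=7), (x=7, y=8)
  Distance 2: (x=7, y=5), (x=6, y=6), (x=8, y=6), (x=5, y=7), (x=6, y=8), (x=8, y=8), (x=7, y=9)
  Distance 3: (x=7, y=4), (x=6, y=5), (x=8, y=5), (x=5, y=6), (x=4, y=7), (x=5, y=8), (x=6, y=9), (x=8, y=9), (x=7, y=10)  <- goal reached here
One shortest path (3 moves): (x=7, y=7) -> (x=6, y=7) -> (x=5, y=7) -> (x=5, y=6)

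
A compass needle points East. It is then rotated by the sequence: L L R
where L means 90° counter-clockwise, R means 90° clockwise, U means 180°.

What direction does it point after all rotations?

Start: East
  L (left (90° counter-clockwise)) -> North
  L (left (90° counter-clockwise)) -> West
  R (right (90° clockwise)) -> North
Final: North

Answer: Final heading: North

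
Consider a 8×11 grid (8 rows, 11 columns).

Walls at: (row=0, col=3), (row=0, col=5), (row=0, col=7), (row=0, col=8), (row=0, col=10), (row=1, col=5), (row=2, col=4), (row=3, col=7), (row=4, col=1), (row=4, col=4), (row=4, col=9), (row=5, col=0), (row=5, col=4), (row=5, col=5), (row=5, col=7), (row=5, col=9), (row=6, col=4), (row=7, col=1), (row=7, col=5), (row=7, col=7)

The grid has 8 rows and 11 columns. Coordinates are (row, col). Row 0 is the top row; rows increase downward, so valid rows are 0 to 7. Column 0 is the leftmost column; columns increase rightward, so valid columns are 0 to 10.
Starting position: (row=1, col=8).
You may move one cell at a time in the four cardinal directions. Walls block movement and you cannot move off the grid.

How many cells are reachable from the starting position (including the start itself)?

BFS flood-fill from (row=1, col=8):
  Distance 0: (row=1, col=8)
  Distance 1: (row=1, col=7), (row=1, col=9), (row=2, col=8)
  Distance 2: (row=0, col=9), (row=1, col=6), (row=1, col=10), (row=2, col=7), (row=2, col=9), (row=3, col=8)
  Distance 3: (row=0, col=6), (row=2, col=6), (row=2, col=10), (row=3, col=9), (row=4, col=8)
  Distance 4: (row=2, col=5), (row=3, col=6), (row=3, col=10), (row=4, col=7), (row=5, col=8)
  Distance 5: (row=3, col=5), (row=4, col=6), (row=4, col=10), (row=6, col=8)
  Distance 6: (row=3, col=4), (row=4, col=5), (row=5, col=6), (row=5, col=10), (row=6, col=7), (row=6, col=9), (row=7, col=8)
  Distance 7: (row=3, col=3), (row=6, col=6), (row=6, col=10), (row=7, col=9)
  Distance 8: (row=2, col=3), (row=3, col=2), (row=4, col=3), (row=6, col=5), (row=7, col=6), (row=7, col=10)
  Distance 9: (row=1, col=3), (row=2, col=2), (row=3, col=1), (row=4, col=2), (row=5, col=3)
  Distance 10: (row=1, col=2), (row=1, col=4), (row=2, col=1), (row=3, col=0), (row=5, col=2), (row=6, col=3)
  Distance 11: (row=0, col=2), (row=0, col=4), (row=1, col=1), (row=2, col=0), (row=4, col=0), (row=5, col=1), (row=6, col=2), (row=7, col=3)
  Distance 12: (row=0, col=1), (row=1, col=0), (row=6, col=1), (row=7, col=2), (row=7, col=4)
  Distance 13: (row=0, col=0), (row=6, col=0)
  Distance 14: (row=7, col=0)
Total reachable: 68 (grid has 68 open cells total)

Answer: Reachable cells: 68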